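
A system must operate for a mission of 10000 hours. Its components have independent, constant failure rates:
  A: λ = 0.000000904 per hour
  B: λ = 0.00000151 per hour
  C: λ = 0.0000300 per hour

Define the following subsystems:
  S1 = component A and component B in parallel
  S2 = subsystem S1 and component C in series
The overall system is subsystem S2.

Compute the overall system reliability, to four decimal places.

0.7407

R(A) = exp(−0.000000904 × 10000) = 0.991001
R(B) = exp(−0.00000151 × 10000) = 0.985013
R(C) = exp(−0.0000300 × 10000) = 0.740818
Parallel (A and B): 1 − (1 − 0.991001)(1 − 0.985013) = 0.999865
Series ([0.999865] and C): 0.999865 × 0.740818 = 0.7407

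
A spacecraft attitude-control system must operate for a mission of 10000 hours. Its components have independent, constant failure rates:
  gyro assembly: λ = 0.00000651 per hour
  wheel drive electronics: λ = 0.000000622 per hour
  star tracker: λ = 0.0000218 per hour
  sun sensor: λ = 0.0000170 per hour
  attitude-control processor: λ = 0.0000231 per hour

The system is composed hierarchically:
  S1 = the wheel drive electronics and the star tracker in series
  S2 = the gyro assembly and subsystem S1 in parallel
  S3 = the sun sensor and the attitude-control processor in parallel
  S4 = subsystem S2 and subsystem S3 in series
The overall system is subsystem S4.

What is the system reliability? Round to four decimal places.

R(gyro assembly) = exp(−0.00000651 × 10000) = 0.936974
R(wheel drive electronics) = exp(−0.000000622 × 10000) = 0.993799
R(star tracker) = exp(−0.0000218 × 10000) = 0.804125
R(sun sensor) = exp(−0.0000170 × 10000) = 0.843665
R(attitude-control processor) = exp(−0.0000231 × 10000) = 0.793739
Series (wheel drive electronics and star tracker): 0.993799 × 0.804125 = 0.799139
Parallel (gyro assembly and [0.799139]): 1 − (1 − 0.936974)(1 − 0.799139) = 0.987341
Parallel (sun sensor and attitude-control processor): 1 − (1 − 0.843665)(1 − 0.793739) = 0.967754
Series ([0.987341] and [0.967754]): 0.987341 × 0.967754 = 0.9555

0.9555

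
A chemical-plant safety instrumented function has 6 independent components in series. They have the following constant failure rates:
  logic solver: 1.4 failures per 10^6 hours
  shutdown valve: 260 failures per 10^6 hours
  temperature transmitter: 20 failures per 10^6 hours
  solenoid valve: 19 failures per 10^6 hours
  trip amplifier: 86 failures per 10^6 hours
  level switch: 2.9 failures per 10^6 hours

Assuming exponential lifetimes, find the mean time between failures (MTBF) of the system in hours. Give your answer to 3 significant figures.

Series of exponential components: λ_sys = Σ λ_i
λ_sys = 0.0000014 + 0.00026 + 0.000020 + 0.000019 + 0.000086 + 0.0000029 = 3.8930e-04 /h
MTBF = 1 / λ_sys = 2570 h

2570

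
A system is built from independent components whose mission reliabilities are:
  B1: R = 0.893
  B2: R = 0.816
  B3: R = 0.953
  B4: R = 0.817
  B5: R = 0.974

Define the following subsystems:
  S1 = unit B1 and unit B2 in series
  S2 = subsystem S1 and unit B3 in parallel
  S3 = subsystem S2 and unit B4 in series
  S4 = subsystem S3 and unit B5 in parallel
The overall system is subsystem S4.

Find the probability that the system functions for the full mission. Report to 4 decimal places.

0.9950

Series (B1 and B2): 0.893000 × 0.816000 = 0.728688
Parallel ([0.728688] and B3): 1 − (1 − 0.728688)(1 − 0.953000) = 0.987248
Series ([0.987248] and B4): 0.987248 × 0.817000 = 0.806582
Parallel ([0.806582] and B5): 1 − (1 − 0.806582)(1 − 0.974000) = 0.9950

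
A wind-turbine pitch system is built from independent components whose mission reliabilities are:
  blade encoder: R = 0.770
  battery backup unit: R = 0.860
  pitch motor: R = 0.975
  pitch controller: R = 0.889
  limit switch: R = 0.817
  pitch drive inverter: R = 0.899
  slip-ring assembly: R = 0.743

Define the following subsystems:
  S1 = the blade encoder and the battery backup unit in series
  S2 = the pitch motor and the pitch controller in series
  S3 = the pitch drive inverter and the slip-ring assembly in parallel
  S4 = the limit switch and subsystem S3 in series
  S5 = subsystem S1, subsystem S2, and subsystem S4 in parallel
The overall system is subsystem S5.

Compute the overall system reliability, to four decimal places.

Series (blade encoder and battery backup unit): 0.770000 × 0.860000 = 0.662200
Series (pitch motor and pitch controller): 0.975000 × 0.889000 = 0.866775
Parallel (pitch drive inverter and slip-ring assembly): 1 − (1 − 0.899000)(1 − 0.743000) = 0.974043
Series (limit switch and [0.974043]): 0.817000 × 0.974043 = 0.795793
Parallel ([0.662200], [0.866775], and [0.795793]): 1 − (1 − 0.662200)(1 − 0.866775)(1 − 0.795793) = 0.9908

0.9908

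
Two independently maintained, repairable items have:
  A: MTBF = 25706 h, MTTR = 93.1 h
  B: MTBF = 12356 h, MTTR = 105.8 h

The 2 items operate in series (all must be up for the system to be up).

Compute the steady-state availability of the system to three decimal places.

0.988

A(A) = MTBF/(MTBF+MTTR) = 25706/(25706+93.1) = 0.996391
A(B) = MTBF/(MTBF+MTTR) = 12356/(12356+105.8) = 0.991510
Series availability: 0.996391 × 0.991510 = 0.988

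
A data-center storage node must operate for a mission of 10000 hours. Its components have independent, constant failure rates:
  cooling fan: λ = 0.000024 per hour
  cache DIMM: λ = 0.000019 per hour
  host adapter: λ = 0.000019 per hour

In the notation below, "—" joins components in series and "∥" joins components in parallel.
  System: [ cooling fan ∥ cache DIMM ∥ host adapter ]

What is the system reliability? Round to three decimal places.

R(cooling fan) = exp(−0.000024 × 10000) = 0.78663
R(cache DIMM) = exp(−0.000019 × 10000) = 0.82696
R(host adapter) = exp(−0.000019 × 10000) = 0.82696
Parallel (cooling fan, cache DIMM, and host adapter): 1 − (1 − 0.78663)(1 − 0.82696)(1 − 0.82696) = 0.994

0.994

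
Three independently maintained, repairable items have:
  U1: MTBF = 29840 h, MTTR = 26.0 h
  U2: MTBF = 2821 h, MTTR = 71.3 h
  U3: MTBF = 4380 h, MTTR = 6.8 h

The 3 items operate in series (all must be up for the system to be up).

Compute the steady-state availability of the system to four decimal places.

0.9730

A(U1) = MTBF/(MTBF+MTTR) = 29840/(29840+26.0) = 0.999129
A(U2) = MTBF/(MTBF+MTTR) = 2821/(2821+71.3) = 0.975348
A(U3) = MTBF/(MTBF+MTTR) = 4380/(4380+6.8) = 0.998450
Series availability: 0.999129 × 0.975348 × 0.998450 = 0.9730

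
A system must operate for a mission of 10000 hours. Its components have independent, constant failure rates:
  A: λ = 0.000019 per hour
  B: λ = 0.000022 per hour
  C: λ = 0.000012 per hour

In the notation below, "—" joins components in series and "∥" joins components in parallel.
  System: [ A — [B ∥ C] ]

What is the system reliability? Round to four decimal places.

0.8085

R(A) = exp(−0.000019 × 10000) = 0.826959
R(B) = exp(−0.000022 × 10000) = 0.802519
R(C) = exp(−0.000012 × 10000) = 0.886920
Parallel (B and C): 1 − (1 − 0.802519)(1 − 0.886920) = 0.977669
Series (A and [0.977669]): 0.826959 × 0.977669 = 0.8085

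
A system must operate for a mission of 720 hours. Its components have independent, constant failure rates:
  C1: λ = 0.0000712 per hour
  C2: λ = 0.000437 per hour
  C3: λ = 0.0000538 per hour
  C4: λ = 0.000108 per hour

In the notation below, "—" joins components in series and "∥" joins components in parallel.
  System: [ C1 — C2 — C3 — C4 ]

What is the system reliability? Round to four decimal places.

R(C1) = exp(−0.0000712 × 720) = 0.950028
R(C2) = exp(−0.000437 × 720) = 0.730052
R(C3) = exp(−0.0000538 × 720) = 0.962005
R(C4) = exp(−0.000108 × 720) = 0.925186
Series (C1, C2, C3, and C4): 0.950028 × 0.730052 × 0.962005 × 0.925186 = 0.6173

0.6173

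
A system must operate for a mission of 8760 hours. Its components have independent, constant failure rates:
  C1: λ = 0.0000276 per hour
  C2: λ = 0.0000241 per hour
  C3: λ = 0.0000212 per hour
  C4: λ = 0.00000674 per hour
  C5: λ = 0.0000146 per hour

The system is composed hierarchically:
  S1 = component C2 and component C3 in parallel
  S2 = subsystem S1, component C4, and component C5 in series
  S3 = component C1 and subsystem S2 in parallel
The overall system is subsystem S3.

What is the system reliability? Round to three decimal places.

0.958

R(C1) = exp(−0.0000276 × 8760) = 0.78523
R(C2) = exp(−0.0000241 × 8760) = 0.80968
R(C3) = exp(−0.0000212 × 8760) = 0.83051
R(C4) = exp(−0.00000674 × 8760) = 0.94267
R(C5) = exp(−0.0000146 × 8760) = 0.87994
Parallel (C2 and C3): 1 − (1 − 0.80968)(1 − 0.83051) = 0.96774
Series ([0.96774], C4, and C5): 0.96774 × 0.94267 × 0.87994 = 0.80273
Parallel (C1 and [0.80273]): 1 − (1 − 0.78523)(1 − 0.80273) = 0.958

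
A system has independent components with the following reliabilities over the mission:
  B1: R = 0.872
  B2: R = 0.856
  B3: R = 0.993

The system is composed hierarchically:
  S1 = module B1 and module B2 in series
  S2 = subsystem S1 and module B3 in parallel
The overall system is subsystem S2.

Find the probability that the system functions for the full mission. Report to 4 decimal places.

Series (B1 and B2): 0.872000 × 0.856000 = 0.746432
Parallel ([0.746432] and B3): 1 − (1 − 0.746432)(1 − 0.993000) = 0.9982

0.9982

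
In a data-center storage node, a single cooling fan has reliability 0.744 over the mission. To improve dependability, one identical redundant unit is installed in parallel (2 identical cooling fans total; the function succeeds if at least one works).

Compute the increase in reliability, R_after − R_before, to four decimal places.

0.1905

R_before = 0.744
R_after = 1 − (1 − 0.744)^2 = 0.9345
ΔR = 0.9345 − 0.744 = 0.1905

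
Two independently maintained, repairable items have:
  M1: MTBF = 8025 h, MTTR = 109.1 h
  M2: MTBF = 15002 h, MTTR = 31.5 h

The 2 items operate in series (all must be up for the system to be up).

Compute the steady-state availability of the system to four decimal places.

A(M1) = MTBF/(MTBF+MTTR) = 8025/(8025+109.1) = 0.986587
A(M2) = MTBF/(MTBF+MTTR) = 15002/(15002+31.5) = 0.997905
Series availability: 0.986587 × 0.997905 = 0.9845

0.9845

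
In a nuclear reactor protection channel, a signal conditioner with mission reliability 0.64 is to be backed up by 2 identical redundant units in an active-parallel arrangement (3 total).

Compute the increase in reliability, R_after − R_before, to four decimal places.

0.3133

R_before = 0.64
R_after = 1 − (1 − 0.64)^3 = 0.9533
ΔR = 0.9533 − 0.64 = 0.3133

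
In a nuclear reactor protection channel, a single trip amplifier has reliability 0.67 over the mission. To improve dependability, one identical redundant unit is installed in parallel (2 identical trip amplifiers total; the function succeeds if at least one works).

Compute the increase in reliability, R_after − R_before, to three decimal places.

R_before = 0.67
R_after = 1 − (1 − 0.67)^2 = 0.891
ΔR = 0.891 − 0.67 = 0.221

0.221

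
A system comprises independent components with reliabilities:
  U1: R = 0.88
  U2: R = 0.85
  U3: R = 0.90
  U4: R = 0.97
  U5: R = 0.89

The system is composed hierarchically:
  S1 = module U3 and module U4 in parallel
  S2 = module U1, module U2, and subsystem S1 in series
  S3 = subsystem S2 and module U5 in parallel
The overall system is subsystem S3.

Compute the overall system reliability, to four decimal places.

0.9720

Parallel (U3 and U4): 1 − (1 − 0.900000)(1 − 0.970000) = 0.997000
Series (U1, U2, and [0.997000]): 0.880000 × 0.850000 × 0.997000 = 0.745756
Parallel ([0.745756] and U5): 1 − (1 − 0.745756)(1 − 0.890000) = 0.9720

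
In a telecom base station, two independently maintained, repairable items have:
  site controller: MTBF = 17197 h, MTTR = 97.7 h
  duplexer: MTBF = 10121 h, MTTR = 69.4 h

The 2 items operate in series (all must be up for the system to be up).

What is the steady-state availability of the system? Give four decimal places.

0.9876

A(site controller) = MTBF/(MTBF+MTTR) = 17197/(17197+97.7) = 0.994351
A(duplexer) = MTBF/(MTBF+MTTR) = 10121/(10121+69.4) = 0.993190
Series availability: 0.994351 × 0.993190 = 0.9876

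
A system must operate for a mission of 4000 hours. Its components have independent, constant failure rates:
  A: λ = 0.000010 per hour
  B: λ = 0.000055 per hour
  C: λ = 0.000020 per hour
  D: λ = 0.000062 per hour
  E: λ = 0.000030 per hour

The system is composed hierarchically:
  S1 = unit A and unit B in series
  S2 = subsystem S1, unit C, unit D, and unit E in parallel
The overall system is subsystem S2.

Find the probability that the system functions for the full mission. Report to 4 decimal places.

R(A) = exp(−0.000010 × 4000) = 0.960789
R(B) = exp(−0.000055 × 4000) = 0.802519
R(C) = exp(−0.000020 × 4000) = 0.923116
R(D) = exp(−0.000062 × 4000) = 0.780360
R(E) = exp(−0.000030 × 4000) = 0.886920
Series (A and B): 0.960789 × 0.802519 = 0.771051
Parallel ([0.771051], C, D, and E): 1 − (1 − 0.771051)(1 − 0.923116)(1 − 0.780360)(1 − 0.886920) = 0.9996

0.9996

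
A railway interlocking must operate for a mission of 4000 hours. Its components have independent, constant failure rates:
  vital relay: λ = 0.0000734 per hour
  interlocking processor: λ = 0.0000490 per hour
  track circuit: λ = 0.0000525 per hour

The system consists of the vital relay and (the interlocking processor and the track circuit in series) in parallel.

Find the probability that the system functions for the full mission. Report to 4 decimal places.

0.9151

R(vital relay) = exp(−0.0000734 × 4000) = 0.745575
R(interlocking processor) = exp(−0.0000490 × 4000) = 0.822012
R(track circuit) = exp(−0.0000525 × 4000) = 0.810584
Series (interlocking processor and track circuit): 0.822012 × 0.810584 = 0.666310
Parallel (vital relay and [0.666310]): 1 − (1 − 0.745575)(1 − 0.666310) = 0.9151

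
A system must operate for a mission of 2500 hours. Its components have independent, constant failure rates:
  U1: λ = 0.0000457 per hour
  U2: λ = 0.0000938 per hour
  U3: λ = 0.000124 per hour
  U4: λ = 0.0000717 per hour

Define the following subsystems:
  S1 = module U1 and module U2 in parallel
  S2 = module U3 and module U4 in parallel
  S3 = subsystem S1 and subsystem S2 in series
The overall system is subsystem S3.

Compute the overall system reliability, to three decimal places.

R(U1) = exp(−0.0000457 × 2500) = 0.89203
R(U2) = exp(−0.0000938 × 2500) = 0.79097
R(U3) = exp(−0.000124 × 2500) = 0.73345
R(U4) = exp(−0.0000717 × 2500) = 0.83590
Parallel (U1 and U2): 1 − (1 − 0.89203)(1 − 0.79097) = 0.97743
Parallel (U3 and U4): 1 − (1 − 0.73345)(1 − 0.83590) = 0.95626
Series ([0.97743] and [0.95626]): 0.97743 × 0.95626 = 0.935

0.935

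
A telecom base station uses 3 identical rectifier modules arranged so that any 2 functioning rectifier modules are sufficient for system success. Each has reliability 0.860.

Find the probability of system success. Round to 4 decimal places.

0.9467

R = Σ_{i=2}^{3} C(3,i) p^i (1−p)^{3−i} with p = 0.860
C(3,2)·0.860^2·0.140^1 = 0.310632
C(3,3)·0.860^3·0.140^0 = 0.636056
Sum = 0.9467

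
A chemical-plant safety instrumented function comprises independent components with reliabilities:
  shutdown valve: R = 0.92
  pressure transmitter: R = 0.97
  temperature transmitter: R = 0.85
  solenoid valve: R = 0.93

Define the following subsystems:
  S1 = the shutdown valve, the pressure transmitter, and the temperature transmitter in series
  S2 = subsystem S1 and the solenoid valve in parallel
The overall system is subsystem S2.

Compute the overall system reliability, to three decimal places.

Series (shutdown valve, pressure transmitter, and temperature transmitter): 0.92000 × 0.97000 × 0.85000 = 0.75854
Parallel ([0.75854] and solenoid valve): 1 − (1 − 0.75854)(1 − 0.93000) = 0.983

0.983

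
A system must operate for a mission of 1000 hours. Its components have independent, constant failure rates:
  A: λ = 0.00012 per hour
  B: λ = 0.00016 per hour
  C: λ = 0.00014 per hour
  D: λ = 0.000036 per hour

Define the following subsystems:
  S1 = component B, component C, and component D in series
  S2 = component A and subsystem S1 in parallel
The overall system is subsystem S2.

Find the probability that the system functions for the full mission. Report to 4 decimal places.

R(A) = exp(−0.00012 × 1000) = 0.886920
R(B) = exp(−0.00016 × 1000) = 0.852144
R(C) = exp(−0.00014 × 1000) = 0.869358
R(D) = exp(−0.000036 × 1000) = 0.964640
Series (B, C, and D): 0.852144 × 0.869358 × 0.964640 = 0.714623
Parallel (A and [0.714623]): 1 − (1 − 0.886920)(1 − 0.714623) = 0.9677

0.9677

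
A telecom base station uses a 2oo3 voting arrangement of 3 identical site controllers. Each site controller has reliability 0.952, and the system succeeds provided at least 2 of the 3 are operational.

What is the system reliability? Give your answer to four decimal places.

R = Σ_{i=2}^{3} C(3,i) p^i (1−p)^{3−i} with p = 0.952
C(3,2)·0.952^2·0.048^1 = 0.130508
C(3,3)·0.952^3·0.048^0 = 0.862801
Sum = 0.9933

0.9933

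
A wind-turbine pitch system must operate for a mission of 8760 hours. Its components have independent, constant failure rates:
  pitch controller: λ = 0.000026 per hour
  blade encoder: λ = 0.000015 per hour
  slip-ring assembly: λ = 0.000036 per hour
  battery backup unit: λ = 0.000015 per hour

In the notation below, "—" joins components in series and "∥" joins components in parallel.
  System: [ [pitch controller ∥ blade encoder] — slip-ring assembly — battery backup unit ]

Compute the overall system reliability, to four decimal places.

0.6237

R(pitch controller) = exp(−0.000026 × 8760) = 0.796315
R(blade encoder) = exp(−0.000015 × 8760) = 0.876867
R(slip-ring assembly) = exp(−0.000036 × 8760) = 0.729526
R(battery backup unit) = exp(−0.000015 × 8760) = 0.876867
Parallel (pitch controller and blade encoder): 1 − (1 − 0.796315)(1 − 0.876867) = 0.974920
Series ([0.974920], slip-ring assembly, and battery backup unit): 0.974920 × 0.729526 × 0.876867 = 0.6237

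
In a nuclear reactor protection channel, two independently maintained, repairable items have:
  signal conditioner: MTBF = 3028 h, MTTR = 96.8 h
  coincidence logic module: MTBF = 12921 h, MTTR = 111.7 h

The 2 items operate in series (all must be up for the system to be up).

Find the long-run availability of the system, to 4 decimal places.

A(signal conditioner) = MTBF/(MTBF+MTTR) = 3028/(3028+96.8) = 0.969022
A(coincidence logic module) = MTBF/(MTBF+MTTR) = 12921/(12921+111.7) = 0.991429
Series availability: 0.969022 × 0.991429 = 0.9607

0.9607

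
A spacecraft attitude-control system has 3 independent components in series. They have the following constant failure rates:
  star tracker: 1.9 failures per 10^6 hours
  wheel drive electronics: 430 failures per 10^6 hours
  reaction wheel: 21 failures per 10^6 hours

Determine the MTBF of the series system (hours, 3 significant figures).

2210

Series of exponential components: λ_sys = Σ λ_i
λ_sys = 0.0000019 + 0.00043 + 0.000021 = 4.5290e-04 /h
MTBF = 1 / λ_sys = 2210 h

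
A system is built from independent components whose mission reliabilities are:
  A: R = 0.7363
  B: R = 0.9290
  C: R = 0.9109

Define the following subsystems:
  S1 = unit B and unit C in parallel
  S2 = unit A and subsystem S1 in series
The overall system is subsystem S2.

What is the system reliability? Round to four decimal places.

Parallel (B and C): 1 − (1 − 0.929000)(1 − 0.910900) = 0.993674
Series (A and [0.993674]): 0.736300 × 0.993674 = 0.7316

0.7316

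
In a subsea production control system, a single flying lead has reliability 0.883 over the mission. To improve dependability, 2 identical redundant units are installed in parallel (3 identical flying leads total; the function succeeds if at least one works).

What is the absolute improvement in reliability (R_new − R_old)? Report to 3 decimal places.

0.115

R_before = 0.883
R_after = 1 − (1 − 0.883)^3 = 0.998
ΔR = 0.998 − 0.883 = 0.115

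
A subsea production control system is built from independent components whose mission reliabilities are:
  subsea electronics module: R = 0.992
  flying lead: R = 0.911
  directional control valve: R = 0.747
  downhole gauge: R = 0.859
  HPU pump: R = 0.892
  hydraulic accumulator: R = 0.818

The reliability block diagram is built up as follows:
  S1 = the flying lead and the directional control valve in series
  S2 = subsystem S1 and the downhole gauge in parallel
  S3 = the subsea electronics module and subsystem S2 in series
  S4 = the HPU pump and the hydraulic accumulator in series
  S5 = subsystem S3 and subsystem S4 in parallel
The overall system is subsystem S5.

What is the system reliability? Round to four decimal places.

Series (flying lead and directional control valve): 0.911000 × 0.747000 = 0.680517
Parallel ([0.680517] and downhole gauge): 1 − (1 − 0.680517)(1 − 0.859000) = 0.954953
Series (subsea electronics module and [0.954953]): 0.992000 × 0.954953 = 0.947313
Series (HPU pump and hydraulic accumulator): 0.892000 × 0.818000 = 0.729656
Parallel ([0.947313] and [0.729656]): 1 − (1 − 0.947313)(1 − 0.729656) = 0.9858

0.9858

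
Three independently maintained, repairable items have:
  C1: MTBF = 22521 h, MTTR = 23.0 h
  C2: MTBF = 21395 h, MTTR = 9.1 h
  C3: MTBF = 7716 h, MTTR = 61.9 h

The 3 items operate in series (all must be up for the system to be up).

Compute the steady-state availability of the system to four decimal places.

A(C1) = MTBF/(MTBF+MTTR) = 22521/(22521+23.0) = 0.998980
A(C2) = MTBF/(MTBF+MTTR) = 21395/(21395+9.1) = 0.999575
A(C3) = MTBF/(MTBF+MTTR) = 7716/(7716+61.9) = 0.992042
Series availability: 0.998980 × 0.999575 × 0.992042 = 0.9906

0.9906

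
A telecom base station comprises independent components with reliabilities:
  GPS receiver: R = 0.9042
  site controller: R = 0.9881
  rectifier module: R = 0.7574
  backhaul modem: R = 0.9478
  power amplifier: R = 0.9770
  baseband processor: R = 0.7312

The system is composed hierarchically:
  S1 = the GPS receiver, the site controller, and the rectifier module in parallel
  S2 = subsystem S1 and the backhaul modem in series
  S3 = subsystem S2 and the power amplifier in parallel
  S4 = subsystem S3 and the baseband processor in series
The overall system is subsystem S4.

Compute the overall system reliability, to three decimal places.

Parallel (GPS receiver, site controller, and rectifier module): 1 − (1 − 0.90420)(1 − 0.98810)(1 − 0.75740) = 0.99972
Series ([0.99972] and backhaul modem): 0.99972 × 0.94780 = 0.94753
Parallel ([0.94753] and power amplifier): 1 − (1 − 0.94753)(1 − 0.97700) = 0.99879
Series ([0.99879] and baseband processor): 0.99879 × 0.73120 = 0.730

0.730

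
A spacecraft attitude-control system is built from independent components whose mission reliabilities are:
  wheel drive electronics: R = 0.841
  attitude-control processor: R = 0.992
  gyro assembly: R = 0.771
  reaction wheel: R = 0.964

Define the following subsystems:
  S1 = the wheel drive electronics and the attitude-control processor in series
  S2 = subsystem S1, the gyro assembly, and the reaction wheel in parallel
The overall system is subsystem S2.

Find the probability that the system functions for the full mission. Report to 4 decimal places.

Series (wheel drive electronics and attitude-control processor): 0.841000 × 0.992000 = 0.834272
Parallel ([0.834272], gyro assembly, and reaction wheel): 1 − (1 − 0.834272)(1 − 0.771000)(1 − 0.964000) = 0.9986

0.9986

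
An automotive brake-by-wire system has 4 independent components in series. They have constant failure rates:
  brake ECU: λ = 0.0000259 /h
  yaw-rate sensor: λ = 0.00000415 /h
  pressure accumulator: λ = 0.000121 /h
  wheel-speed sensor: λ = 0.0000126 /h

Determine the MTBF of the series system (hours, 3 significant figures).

Series of exponential components: λ_sys = Σ λ_i
λ_sys = 0.0000259 + 0.00000415 + 0.000121 + 0.0000126 = 1.6365e-04 /h
MTBF = 1 / λ_sys = 6110 h

6110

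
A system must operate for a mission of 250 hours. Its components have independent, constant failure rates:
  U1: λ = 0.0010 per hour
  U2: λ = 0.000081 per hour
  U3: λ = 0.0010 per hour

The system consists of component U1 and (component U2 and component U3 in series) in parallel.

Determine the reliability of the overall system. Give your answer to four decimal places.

0.9476

R(U1) = exp(−0.0010 × 250) = 0.778801
R(U2) = exp(−0.000081 × 250) = 0.979954
R(U3) = exp(−0.0010 × 250) = 0.778801
Series (U2 and U3): 0.979954 × 0.778801 = 0.763189
Parallel (U1 and [0.763189]): 1 − (1 − 0.778801)(1 − 0.763189) = 0.9476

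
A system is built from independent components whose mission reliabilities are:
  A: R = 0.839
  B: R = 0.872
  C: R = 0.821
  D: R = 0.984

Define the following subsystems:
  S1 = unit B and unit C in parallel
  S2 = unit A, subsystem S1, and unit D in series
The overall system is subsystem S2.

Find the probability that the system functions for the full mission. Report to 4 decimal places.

0.8067

Parallel (B and C): 1 − (1 − 0.872000)(1 − 0.821000) = 0.977088
Series (A, [0.977088], and D): 0.839000 × 0.977088 × 0.984000 = 0.8067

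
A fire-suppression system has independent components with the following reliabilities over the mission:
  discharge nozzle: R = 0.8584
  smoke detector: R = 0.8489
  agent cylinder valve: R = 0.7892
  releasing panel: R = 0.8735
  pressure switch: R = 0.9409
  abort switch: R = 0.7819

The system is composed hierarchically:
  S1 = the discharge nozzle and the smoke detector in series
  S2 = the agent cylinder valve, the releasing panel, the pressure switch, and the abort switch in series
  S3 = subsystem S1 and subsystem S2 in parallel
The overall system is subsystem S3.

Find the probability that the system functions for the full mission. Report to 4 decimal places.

Series (discharge nozzle and smoke detector): 0.858400 × 0.848900 = 0.728696
Series (agent cylinder valve, releasing panel, pressure switch, and abort switch): 0.789200 × 0.873500 × 0.940900 × 0.781900 = 0.507160
Parallel ([0.728696] and [0.507160]): 1 − (1 − 0.728696)(1 − 0.507160) = 0.8663

0.8663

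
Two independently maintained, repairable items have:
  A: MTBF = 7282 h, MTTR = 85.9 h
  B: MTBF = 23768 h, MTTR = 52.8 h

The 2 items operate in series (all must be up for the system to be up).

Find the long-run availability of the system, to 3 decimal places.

A(A) = MTBF/(MTBF+MTTR) = 7282/(7282+85.9) = 0.988341
A(B) = MTBF/(MTBF+MTTR) = 23768/(23768+52.8) = 0.997783
Series availability: 0.988341 × 0.997783 = 0.986

0.986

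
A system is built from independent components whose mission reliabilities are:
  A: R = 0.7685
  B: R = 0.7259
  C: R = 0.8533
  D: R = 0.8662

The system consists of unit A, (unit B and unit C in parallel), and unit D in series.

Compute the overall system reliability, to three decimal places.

Parallel (B and C): 1 − (1 − 0.72590)(1 − 0.85330) = 0.95979
Series (A, [0.95979], and D): 0.76850 × 0.95979 × 0.86620 = 0.639

0.639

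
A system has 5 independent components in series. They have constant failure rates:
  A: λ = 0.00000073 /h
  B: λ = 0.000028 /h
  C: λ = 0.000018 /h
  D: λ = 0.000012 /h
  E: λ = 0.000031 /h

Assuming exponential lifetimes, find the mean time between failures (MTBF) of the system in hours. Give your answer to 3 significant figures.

11100

Series of exponential components: λ_sys = Σ λ_i
λ_sys = 0.00000073 + 0.000028 + 0.000018 + 0.000012 + 0.000031 = 8.9730e-05 /h
MTBF = 1 / λ_sys = 11100 h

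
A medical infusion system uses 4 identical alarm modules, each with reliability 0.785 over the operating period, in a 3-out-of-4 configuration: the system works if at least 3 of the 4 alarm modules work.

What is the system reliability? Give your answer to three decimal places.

R = Σ_{i=3}^{4} C(4,i) p^i (1−p)^{4−i} with p = 0.785
C(4,3)·0.785^3·0.215^1 = 0.41601
C(4,4)·0.785^4·0.215^0 = 0.37973
Sum = 0.796

0.796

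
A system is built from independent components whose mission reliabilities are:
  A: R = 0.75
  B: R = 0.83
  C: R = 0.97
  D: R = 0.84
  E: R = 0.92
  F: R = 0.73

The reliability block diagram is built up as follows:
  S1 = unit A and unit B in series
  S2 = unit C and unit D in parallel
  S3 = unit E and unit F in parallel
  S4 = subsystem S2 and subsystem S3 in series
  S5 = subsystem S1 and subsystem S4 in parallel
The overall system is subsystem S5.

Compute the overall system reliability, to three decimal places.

Series (A and B): 0.75000 × 0.83000 = 0.62250
Parallel (C and D): 1 − (1 − 0.97000)(1 − 0.84000) = 0.99520
Parallel (E and F): 1 − (1 − 0.92000)(1 − 0.73000) = 0.97840
Series ([0.99520] and [0.97840]): 0.99520 × 0.97840 = 0.97370
Parallel ([0.62250] and [0.97370]): 1 − (1 − 0.62250)(1 − 0.97370) = 0.990

0.990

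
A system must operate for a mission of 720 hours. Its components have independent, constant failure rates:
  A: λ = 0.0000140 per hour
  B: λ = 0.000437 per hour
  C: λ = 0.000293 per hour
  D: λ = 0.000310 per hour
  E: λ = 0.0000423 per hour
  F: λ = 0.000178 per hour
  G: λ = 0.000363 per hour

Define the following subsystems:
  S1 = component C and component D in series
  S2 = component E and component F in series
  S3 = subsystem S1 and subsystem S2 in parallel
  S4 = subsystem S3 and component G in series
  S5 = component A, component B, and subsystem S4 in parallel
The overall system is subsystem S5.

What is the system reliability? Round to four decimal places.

R(A) = exp(−0.0000140 × 720) = 0.989971
R(B) = exp(−0.000437 × 720) = 0.730052
R(C) = exp(−0.000293 × 720) = 0.809806
R(D) = exp(−0.000310 × 720) = 0.799955
R(E) = exp(−0.0000423 × 720) = 0.970003
R(F) = exp(−0.000178 × 720) = 0.879713
R(G) = exp(−0.000363 × 720) = 0.770004
Series (C and D): 0.809806 × 0.799955 = 0.647808
Series (E and F): 0.970003 × 0.879713 = 0.853324
Parallel ([0.647808] and [0.853324]): 1 − (1 − 0.647808)(1 − 0.853324) = 0.948342
Series ([0.948342] and G): 0.948342 × 0.770004 = 0.730227
Parallel (A, B, and [0.730227]): 1 − (1 − 0.989971)(1 − 0.730052)(1 − 0.730227) = 0.9993

0.9993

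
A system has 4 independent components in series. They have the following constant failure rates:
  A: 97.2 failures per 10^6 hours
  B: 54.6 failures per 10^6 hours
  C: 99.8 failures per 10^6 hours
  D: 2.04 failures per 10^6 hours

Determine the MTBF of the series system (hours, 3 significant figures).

3940

Series of exponential components: λ_sys = Σ λ_i
λ_sys = 0.0000972 + 0.0000546 + 0.0000998 + 0.00000204 = 2.5364e-04 /h
MTBF = 1 / λ_sys = 3940 h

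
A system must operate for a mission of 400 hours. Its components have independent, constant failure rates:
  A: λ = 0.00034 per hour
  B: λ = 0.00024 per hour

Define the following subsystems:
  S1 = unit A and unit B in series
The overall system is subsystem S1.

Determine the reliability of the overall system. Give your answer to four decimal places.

R(A) = exp(−0.00034 × 400) = 0.872843
R(B) = exp(−0.00024 × 400) = 0.908464
Series (A and B): 0.872843 × 0.908464 = 0.7929

0.7929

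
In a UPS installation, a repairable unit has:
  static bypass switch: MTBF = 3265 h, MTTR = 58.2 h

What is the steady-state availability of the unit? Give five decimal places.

A(static bypass switch) = MTBF/(MTBF+MTTR) = 3265/(3265+58.2) = 0.98249

0.98249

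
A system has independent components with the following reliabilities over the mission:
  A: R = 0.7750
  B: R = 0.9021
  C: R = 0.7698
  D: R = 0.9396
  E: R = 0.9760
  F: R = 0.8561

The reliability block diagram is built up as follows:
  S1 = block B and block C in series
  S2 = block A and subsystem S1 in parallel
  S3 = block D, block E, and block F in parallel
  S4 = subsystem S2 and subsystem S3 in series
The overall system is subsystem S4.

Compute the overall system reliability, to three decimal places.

Series (B and C): 0.90210 × 0.76980 = 0.69444
Parallel (A and [0.69444]): 1 − (1 − 0.77500)(1 − 0.69444) = 0.93125
Parallel (D, E, and F): 1 − (1 − 0.93960)(1 − 0.97600)(1 − 0.85610) = 0.99979
Series ([0.93125] and [0.99979]): 0.93125 × 0.99979 = 0.931

0.931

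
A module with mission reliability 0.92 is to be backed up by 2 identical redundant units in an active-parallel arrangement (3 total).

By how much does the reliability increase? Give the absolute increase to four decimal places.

0.0795

R_before = 0.92
R_after = 1 − (1 − 0.92)^3 = 0.9995
ΔR = 0.9995 − 0.92 = 0.0795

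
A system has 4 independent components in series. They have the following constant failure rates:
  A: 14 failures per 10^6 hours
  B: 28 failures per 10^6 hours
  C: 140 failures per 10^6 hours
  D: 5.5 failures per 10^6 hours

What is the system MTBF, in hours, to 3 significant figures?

5330

Series of exponential components: λ_sys = Σ λ_i
λ_sys = 0.000014 + 0.000028 + 0.00014 + 0.0000055 = 1.8750e-04 /h
MTBF = 1 / λ_sys = 5330 h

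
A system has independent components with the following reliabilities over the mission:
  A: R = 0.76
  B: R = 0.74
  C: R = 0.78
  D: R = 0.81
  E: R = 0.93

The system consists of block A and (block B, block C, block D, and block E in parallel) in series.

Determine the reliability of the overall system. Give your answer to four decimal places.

Parallel (B, C, D, and E): 1 − (1 − 0.740000)(1 − 0.780000)(1 − 0.810000)(1 − 0.930000) = 0.999239
Series (A and [0.999239]): 0.760000 × 0.999239 = 0.7594

0.7594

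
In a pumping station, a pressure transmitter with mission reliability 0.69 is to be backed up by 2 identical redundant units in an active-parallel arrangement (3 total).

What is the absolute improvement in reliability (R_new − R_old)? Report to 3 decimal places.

R_before = 0.69
R_after = 1 − (1 − 0.69)^3 = 0.970
ΔR = 0.970 − 0.69 = 0.280

0.280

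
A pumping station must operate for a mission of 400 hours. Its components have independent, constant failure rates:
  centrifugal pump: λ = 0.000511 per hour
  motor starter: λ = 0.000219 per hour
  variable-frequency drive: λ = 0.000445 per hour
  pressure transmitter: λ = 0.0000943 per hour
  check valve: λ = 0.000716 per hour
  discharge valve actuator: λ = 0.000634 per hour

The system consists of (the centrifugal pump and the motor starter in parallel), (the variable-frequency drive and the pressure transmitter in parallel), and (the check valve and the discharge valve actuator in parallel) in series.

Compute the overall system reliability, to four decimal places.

R(centrifugal pump) = exp(−0.000511 × 400) = 0.815136
R(motor starter) = exp(−0.000219 × 400) = 0.916127
R(variable-frequency drive) = exp(−0.000445 × 400) = 0.836942
R(pressure transmitter) = exp(−0.0000943 × 400) = 0.962983
R(check valve) = exp(−0.000716 × 400) = 0.750962
R(discharge valve actuator) = exp(−0.000634 × 400) = 0.776002
Parallel (centrifugal pump and motor starter): 1 − (1 − 0.815136)(1 − 0.916127) = 0.984495
Parallel (variable-frequency drive and pressure transmitter): 1 − (1 − 0.836942)(1 − 0.962983) = 0.993964
Parallel (check valve and discharge valve actuator): 1 − (1 − 0.750962)(1 − 0.776002) = 0.944216
Series ([0.984495], [0.993964], and [0.944216]): 0.984495 × 0.993964 × 0.944216 = 0.9240

0.9240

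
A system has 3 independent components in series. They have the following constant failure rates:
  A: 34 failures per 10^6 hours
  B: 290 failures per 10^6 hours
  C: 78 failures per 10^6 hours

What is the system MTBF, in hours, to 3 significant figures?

Series of exponential components: λ_sys = Σ λ_i
λ_sys = 0.000034 + 0.00029 + 0.000078 = 4.0200e-04 /h
MTBF = 1 / λ_sys = 2490 h

2490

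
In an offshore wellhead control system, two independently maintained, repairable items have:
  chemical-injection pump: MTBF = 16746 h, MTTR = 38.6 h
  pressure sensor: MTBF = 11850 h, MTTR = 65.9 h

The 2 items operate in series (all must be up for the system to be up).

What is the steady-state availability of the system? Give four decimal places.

A(chemical-injection pump) = MTBF/(MTBF+MTTR) = 16746/(16746+38.6) = 0.997700
A(pressure sensor) = MTBF/(MTBF+MTTR) = 11850/(11850+65.9) = 0.994470
Series availability: 0.997700 × 0.994470 = 0.9922

0.9922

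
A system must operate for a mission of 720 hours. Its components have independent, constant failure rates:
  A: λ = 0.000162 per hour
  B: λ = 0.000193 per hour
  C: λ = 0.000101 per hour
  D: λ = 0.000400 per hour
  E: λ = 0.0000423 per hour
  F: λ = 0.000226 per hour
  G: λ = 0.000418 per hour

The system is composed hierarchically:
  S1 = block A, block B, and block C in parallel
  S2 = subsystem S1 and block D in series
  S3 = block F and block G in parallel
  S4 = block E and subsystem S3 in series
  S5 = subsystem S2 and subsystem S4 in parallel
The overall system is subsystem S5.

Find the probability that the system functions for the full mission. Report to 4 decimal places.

R(A) = exp(−0.000162 × 720) = 0.889906
R(B) = exp(−0.000193 × 720) = 0.870263
R(C) = exp(−0.000101 × 720) = 0.929861
R(D) = exp(−0.000400 × 720) = 0.749762
R(E) = exp(−0.0000423 × 720) = 0.970003
R(F) = exp(−0.000226 × 720) = 0.849829
R(G) = exp(−0.000418 × 720) = 0.740107
Parallel (A, B, and C): 1 − (1 − 0.889906)(1 − 0.870263)(1 − 0.929861) = 0.998998
Series ([0.998998] and D): 0.998998 × 0.749762 = 0.749011
Parallel (F and G): 1 − (1 − 0.849829)(1 − 0.740107) = 0.960972
Series (E and [0.960972]): 0.970003 × 0.960972 = 0.932146
Parallel ([0.749011] and [0.932146]): 1 − (1 − 0.749011)(1 − 0.932146) = 0.9830

0.9830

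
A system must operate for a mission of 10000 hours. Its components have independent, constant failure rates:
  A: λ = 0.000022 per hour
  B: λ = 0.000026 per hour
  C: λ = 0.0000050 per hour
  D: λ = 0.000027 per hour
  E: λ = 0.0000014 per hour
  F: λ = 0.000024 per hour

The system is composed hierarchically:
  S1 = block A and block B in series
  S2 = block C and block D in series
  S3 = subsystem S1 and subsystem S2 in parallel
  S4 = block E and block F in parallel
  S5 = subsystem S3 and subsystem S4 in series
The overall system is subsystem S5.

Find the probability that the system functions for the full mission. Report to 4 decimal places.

0.8929

R(A) = exp(−0.000022 × 10000) = 0.802519
R(B) = exp(−0.000026 × 10000) = 0.771052
R(C) = exp(−0.0000050 × 10000) = 0.951229
R(D) = exp(−0.000027 × 10000) = 0.763379
R(E) = exp(−0.0000014 × 10000) = 0.986098
R(F) = exp(−0.000024 × 10000) = 0.786628
Series (A and B): 0.802519 × 0.771052 = 0.618784
Series (C and D): 0.951229 × 0.763379 = 0.726148
Parallel ([0.618784] and [0.726148]): 1 − (1 − 0.618784)(1 − 0.726148) = 0.895603
Parallel (E and F): 1 − (1 − 0.986098)(1 − 0.786628) = 0.997034
Series ([0.895603] and [0.997034]): 0.895603 × 0.997034 = 0.8929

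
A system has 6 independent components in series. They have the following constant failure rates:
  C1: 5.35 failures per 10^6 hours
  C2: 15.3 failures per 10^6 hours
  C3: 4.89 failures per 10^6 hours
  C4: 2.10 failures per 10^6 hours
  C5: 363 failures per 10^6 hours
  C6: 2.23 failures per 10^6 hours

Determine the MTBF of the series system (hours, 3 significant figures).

Series of exponential components: λ_sys = Σ λ_i
λ_sys = 0.00000535 + 0.0000153 + 0.00000489 + 0.00000210 + 0.000363 + 0.00000223 = 3.9287e-04 /h
MTBF = 1 / λ_sys = 2550 h

2550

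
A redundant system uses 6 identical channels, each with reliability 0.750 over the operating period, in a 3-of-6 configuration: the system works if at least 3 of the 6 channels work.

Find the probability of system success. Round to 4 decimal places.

0.9624

R = Σ_{i=3}^{6} C(6,i) p^i (1−p)^{6−i} with p = 0.750
C(6,3)·0.750^3·0.250^3 = 0.131836
C(6,4)·0.750^4·0.250^2 = 0.296631
C(6,5)·0.750^5·0.250^1 = 0.355957
C(6,6)·0.750^6·0.250^0 = 0.177979
Sum = 0.9624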